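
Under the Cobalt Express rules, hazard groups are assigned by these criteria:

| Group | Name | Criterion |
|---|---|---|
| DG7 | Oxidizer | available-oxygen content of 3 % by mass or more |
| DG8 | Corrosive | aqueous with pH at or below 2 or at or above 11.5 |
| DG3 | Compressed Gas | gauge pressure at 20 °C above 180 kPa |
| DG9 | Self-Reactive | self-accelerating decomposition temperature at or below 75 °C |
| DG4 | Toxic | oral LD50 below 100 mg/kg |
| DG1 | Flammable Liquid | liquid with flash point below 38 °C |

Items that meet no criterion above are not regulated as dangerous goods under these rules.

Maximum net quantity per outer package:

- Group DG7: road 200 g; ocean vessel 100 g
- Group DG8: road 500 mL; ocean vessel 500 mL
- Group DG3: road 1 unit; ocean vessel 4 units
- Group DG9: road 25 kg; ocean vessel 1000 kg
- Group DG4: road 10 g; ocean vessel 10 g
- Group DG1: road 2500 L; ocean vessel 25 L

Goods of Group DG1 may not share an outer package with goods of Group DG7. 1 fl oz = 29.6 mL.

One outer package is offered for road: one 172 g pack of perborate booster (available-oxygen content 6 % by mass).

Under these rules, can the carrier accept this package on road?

Yes

Perborate booster: available-oxygen content 6 % by mass ≥ 3 % by mass → Group DG7 (Oxidizer).
Group DG7 quantity: 172 g.
172 g ≤ 200 g (road limit, Group DG7) — within limit.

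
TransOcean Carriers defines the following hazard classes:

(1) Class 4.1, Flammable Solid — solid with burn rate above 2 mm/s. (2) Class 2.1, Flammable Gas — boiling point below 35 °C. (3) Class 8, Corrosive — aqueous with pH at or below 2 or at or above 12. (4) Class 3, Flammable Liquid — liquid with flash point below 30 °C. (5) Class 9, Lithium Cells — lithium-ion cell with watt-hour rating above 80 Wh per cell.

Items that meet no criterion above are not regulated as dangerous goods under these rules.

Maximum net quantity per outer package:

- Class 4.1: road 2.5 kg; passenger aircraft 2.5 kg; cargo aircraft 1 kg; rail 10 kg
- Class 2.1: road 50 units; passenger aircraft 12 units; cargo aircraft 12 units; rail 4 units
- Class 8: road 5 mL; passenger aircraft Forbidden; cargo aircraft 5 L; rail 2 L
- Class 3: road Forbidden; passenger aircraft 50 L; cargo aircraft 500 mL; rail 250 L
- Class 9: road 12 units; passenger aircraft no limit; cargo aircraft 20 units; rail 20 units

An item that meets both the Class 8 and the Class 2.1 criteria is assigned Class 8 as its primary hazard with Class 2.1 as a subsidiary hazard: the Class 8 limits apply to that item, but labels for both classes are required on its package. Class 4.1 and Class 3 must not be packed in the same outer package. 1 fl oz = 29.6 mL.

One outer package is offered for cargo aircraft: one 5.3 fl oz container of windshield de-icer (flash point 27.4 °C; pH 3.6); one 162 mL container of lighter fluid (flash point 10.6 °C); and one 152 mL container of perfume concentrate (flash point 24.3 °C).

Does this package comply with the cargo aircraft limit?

Yes

With flash point 27.4 °C (< 30 °C), the windshield de-icer falls in Class 3.
With flash point 10.6 °C (< 30 °C), the lighter fluid falls in Class 3.
Perfume concentrate: flash point 24.3 °C < 30 °C → Class 3 (Flammable Liquid).
Class 3 net quantity: (one 5.3 fl oz container = 156.88 mL) + 162 mL + 152 mL = 470.88 mL.
That is within the Class 3 cargo aircraft limit of 500 mL.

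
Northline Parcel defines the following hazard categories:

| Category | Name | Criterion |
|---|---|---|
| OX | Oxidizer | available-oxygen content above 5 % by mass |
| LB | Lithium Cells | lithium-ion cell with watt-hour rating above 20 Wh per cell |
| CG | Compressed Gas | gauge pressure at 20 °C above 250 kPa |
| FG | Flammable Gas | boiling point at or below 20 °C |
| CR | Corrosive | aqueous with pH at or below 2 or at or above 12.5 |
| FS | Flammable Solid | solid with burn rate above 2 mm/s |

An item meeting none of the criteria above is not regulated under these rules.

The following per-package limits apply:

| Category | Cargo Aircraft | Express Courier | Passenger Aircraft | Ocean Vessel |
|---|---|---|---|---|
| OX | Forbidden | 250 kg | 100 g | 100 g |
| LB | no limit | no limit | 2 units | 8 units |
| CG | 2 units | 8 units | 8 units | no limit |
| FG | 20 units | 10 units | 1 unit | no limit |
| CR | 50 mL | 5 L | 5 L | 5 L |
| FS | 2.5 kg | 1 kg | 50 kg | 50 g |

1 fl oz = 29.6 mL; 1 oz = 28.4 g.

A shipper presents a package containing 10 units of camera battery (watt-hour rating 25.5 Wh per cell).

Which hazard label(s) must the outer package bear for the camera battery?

The camera battery has watt-hour rating 25.5 Wh per cell, which is > 20 Wh per cell, so it is Category LB (Lithium Cells).
Only the Category LB label is required.

Category LB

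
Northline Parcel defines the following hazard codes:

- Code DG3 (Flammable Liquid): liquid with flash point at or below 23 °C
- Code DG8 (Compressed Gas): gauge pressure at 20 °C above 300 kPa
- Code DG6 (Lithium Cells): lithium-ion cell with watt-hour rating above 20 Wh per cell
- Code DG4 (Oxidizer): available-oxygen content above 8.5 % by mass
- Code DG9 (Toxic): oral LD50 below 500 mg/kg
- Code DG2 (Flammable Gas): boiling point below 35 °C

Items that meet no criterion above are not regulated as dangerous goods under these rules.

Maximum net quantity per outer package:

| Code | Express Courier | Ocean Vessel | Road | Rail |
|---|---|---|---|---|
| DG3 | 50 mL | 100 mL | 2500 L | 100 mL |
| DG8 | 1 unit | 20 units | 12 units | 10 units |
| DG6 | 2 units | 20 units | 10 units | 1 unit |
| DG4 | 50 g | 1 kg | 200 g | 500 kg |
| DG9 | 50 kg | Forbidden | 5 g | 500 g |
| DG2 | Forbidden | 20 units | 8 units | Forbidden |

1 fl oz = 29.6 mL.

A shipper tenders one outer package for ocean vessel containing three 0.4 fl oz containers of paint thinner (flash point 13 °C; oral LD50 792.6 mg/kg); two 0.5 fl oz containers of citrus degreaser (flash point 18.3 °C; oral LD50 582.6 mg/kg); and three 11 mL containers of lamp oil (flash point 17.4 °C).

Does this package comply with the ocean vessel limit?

Yes

Flash point 13 °C meets the Code DG3 criterion (Flammable Liquid), so the paint thinner is Code DG3.
The citrus degreaser has flash point 18.3 °C, which is ≤ 23 °C, so it is Code DG3 (Flammable Liquid).
Lamp oil: flash point 17.4 °C ≤ 23 °C → Code DG3 (Flammable Liquid).
Total Code DG3: (three 0.4 fl oz containers = 35.52 mL) + (two 0.5 fl oz containers = 29.6 mL) + (three 11 mL containers = 33 mL) = 98.12 mL.
98.12 mL ≤ 100 mL (ocean vessel limit, Code DG3) — within limit.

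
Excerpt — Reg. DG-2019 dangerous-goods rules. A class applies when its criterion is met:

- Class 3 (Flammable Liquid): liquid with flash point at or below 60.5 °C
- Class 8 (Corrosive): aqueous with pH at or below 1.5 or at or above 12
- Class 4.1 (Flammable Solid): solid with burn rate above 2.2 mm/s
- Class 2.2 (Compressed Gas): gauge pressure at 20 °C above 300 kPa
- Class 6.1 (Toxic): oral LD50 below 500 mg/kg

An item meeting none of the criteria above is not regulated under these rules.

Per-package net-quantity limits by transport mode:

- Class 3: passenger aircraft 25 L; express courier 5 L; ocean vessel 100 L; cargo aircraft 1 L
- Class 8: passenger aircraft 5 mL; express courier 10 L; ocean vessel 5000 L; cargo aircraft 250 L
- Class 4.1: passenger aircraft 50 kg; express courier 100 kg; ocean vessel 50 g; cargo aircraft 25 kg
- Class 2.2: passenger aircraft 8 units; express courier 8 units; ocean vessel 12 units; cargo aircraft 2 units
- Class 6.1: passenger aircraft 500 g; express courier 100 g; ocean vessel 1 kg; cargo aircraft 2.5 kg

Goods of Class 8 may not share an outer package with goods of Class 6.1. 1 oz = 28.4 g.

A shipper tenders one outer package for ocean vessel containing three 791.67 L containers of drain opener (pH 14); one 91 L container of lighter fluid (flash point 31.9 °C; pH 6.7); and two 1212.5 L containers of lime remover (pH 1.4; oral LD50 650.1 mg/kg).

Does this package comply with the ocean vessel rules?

Yes

The drain opener has pH 14, which is ≥ 12, so it is Class 8 (Corrosive).
Flash point 31.9 °C meets the Class 3 criterion (Flammable Liquid), so the lighter fluid is Class 3.
The lime remover has pH 1.4, which is ≤ 1.5, so it is Class 8 (Corrosive).
Total Class 8: (three 791.67 L containers = 2375.01 L) + (two 1212.5 L containers = 2425 L) = 4800.01 L.
That is within the Class 8 ocean vessel limit of 5000 L.
Class 3 quantity: 91 L.
91 L is within the ocean vessel limit of 100 L for Class 3.
The segregation rule (Class 8 with Class 6.1) does not apply to Class 8 with Class 3.
Every hazard class is within its ocean vessel limit and no segregation rule is violated.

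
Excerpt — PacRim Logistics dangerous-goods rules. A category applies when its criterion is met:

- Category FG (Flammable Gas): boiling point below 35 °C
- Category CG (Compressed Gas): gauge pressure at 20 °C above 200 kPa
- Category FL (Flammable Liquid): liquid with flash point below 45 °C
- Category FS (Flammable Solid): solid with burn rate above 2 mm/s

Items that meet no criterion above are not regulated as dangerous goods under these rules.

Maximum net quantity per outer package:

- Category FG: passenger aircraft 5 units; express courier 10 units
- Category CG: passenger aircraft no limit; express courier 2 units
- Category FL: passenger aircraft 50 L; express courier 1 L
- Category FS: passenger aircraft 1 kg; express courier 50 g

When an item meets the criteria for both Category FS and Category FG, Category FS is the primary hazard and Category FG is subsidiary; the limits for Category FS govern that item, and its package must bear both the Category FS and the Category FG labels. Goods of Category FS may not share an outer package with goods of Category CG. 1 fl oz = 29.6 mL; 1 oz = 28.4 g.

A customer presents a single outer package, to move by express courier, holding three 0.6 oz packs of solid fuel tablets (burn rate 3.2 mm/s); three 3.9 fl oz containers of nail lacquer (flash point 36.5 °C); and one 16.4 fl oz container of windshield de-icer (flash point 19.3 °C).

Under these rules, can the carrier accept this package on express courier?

No

The solid fuel tablets have burn rate 3.2 mm/s, which is > 2 mm/s, so they are Category FS (Flammable Solid).
With flash point 36.5 °C (< 45 °C), the nail lacquer falls in Category FL.
Windshield de-icer: flash point 19.3 °C < 45 °C → Category FL (Flammable Liquid).
Category FS quantity: three 0.6 oz packs = 51.12 g.
That exceeds the Category FS express courier limit of 50 g.
Total Category FL: (three 3.9 fl oz containers = 346.32 mL) + (one 16.4 fl oz container = 485.44 mL) = 831.76 mL.
That is within the Category FL express courier limit of 1 L.
The segregation rule (Category FS with Category CG) does not apply to Category FS with Category FL.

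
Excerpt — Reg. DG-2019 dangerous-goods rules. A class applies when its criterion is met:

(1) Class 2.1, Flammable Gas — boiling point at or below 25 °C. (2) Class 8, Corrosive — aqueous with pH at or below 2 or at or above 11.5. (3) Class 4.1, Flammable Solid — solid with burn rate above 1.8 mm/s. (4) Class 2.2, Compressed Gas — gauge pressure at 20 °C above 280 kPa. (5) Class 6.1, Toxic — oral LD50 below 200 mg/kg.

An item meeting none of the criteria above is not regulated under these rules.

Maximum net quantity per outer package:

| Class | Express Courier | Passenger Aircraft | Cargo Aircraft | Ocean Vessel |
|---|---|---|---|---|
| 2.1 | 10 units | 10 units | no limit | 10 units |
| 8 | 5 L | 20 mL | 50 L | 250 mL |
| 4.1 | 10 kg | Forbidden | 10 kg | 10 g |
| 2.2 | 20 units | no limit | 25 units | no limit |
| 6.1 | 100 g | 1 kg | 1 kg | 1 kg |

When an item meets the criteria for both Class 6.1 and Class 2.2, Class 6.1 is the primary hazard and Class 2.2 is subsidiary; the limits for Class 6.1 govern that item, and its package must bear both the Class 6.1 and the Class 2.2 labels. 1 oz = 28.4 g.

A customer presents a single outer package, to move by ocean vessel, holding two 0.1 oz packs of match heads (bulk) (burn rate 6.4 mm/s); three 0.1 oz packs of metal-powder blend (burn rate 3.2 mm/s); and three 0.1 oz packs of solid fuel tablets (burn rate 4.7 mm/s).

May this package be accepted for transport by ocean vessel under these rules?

The match heads (bulk) have burn rate 6.4 mm/s, which is > 1.8 mm/s, so they are Class 4.1 (Flammable Solid).
With burn rate 3.2 mm/s (> 1.8 mm/s), the metal-powder blend falls in Class 4.1.
With burn rate 4.7 mm/s (> 1.8 mm/s), the solid fuel tablets fall in Class 4.1.
Class 4.1 net quantity: (two 0.1 oz packs = 5.68 g) + (three 0.1 oz packs = 8.52 g) + (three 0.1 oz packs = 8.52 g) = 22.72 g.
That exceeds the Class 4.1 ocean vessel limit of 10 g.

No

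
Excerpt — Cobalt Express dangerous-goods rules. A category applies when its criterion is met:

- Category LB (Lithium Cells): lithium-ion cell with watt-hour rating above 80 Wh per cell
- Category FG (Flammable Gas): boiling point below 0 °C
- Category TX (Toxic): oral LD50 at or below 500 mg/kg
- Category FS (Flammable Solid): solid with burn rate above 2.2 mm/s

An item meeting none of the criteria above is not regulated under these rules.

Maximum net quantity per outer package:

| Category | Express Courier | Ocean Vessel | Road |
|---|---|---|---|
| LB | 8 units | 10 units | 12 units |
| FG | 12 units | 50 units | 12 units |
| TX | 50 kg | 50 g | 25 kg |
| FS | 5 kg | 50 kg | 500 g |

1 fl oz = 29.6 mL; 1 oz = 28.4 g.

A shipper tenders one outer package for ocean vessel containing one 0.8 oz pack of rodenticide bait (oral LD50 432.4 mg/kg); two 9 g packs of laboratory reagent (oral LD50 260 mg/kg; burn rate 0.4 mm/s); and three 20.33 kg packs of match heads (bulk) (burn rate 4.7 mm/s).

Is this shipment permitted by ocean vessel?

No

Oral LD50 432.4 mg/kg meets the Category TX criterion (Toxic), so the rodenticide bait is Category TX.
The laboratory reagent has oral LD50 260 mg/kg, which is ≤ 500 mg/kg, so it is Category TX (Toxic).
The match heads (bulk) have burn rate 4.7 mm/s, which is > 2.2 mm/s, so they are Category FS (Flammable Solid).
Total Category TX: (one 0.8 oz pack = 22.72 g) + (two 9 g packs = 18 g) = 40.72 g.
40.72 g ≤ 50 g (ocean vessel limit, Category TX) — within limit.
Category FS quantity: three 20.33 kg packs = 60.99 kg.
That exceeds the Category FS ocean vessel limit of 50 kg.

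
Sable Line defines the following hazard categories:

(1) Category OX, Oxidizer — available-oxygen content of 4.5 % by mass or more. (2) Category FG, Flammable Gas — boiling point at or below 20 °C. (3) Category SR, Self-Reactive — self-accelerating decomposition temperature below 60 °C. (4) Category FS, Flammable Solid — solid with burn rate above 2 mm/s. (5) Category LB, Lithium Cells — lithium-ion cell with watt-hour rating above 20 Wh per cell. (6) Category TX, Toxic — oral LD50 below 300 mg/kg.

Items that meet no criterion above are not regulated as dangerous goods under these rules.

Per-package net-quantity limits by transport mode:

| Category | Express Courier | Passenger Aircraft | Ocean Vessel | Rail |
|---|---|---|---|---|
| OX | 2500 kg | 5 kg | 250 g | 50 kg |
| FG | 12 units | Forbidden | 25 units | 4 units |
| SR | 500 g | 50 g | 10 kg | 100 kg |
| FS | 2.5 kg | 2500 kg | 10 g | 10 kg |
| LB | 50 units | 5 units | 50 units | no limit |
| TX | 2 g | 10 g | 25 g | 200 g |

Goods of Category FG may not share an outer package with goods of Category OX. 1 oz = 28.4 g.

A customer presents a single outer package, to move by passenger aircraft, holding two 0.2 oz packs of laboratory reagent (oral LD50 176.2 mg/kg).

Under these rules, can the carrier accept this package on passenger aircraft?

Oral LD50 176.2 mg/kg meets the Category TX criterion (Toxic), so the laboratory reagent is Category TX.
Category TX quantity: two 0.2 oz packs = 11.36 g.
11.36 g > 10 g (passenger aircraft limit, Category TX) — over the limit.

No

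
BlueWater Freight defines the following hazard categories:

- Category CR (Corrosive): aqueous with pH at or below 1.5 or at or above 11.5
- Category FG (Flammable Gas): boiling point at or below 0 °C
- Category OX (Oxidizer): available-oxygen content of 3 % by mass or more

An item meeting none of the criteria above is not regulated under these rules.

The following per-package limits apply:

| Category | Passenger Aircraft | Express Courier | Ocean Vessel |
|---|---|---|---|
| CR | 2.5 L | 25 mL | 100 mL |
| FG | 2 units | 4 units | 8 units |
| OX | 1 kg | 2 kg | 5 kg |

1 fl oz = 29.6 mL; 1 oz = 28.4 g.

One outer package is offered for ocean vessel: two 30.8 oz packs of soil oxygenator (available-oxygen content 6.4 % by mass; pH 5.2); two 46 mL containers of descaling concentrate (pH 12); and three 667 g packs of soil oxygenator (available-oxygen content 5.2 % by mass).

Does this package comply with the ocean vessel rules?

The soil oxygenator has available-oxygen content 6.4 % by mass, which is ≥ 3 % by mass, so it is Category OX (Oxidizer).
Descaling concentrate: pH 12 ≥ 11.5 → Category CR (Corrosive).
The soil oxygenator has available-oxygen content 5.2 % by mass, which is ≥ 3 % by mass, so it is Category OX (Oxidizer).
Category OX net quantity: (two 30.8 oz packs = 1749.44 g) + (three 667 g packs = 2.001 kg) = 3750.44 g.
3750.44 g ≤ 5 kg (ocean vessel limit, Category OX) — within limit.
Category CR quantity: two 46 mL containers = 92 mL.
92 mL ≤ 100 mL (ocean vessel limit, Category CR) — within limit.
Every hazard category is within its ocean vessel limit and no segregation rule is violated.

Yes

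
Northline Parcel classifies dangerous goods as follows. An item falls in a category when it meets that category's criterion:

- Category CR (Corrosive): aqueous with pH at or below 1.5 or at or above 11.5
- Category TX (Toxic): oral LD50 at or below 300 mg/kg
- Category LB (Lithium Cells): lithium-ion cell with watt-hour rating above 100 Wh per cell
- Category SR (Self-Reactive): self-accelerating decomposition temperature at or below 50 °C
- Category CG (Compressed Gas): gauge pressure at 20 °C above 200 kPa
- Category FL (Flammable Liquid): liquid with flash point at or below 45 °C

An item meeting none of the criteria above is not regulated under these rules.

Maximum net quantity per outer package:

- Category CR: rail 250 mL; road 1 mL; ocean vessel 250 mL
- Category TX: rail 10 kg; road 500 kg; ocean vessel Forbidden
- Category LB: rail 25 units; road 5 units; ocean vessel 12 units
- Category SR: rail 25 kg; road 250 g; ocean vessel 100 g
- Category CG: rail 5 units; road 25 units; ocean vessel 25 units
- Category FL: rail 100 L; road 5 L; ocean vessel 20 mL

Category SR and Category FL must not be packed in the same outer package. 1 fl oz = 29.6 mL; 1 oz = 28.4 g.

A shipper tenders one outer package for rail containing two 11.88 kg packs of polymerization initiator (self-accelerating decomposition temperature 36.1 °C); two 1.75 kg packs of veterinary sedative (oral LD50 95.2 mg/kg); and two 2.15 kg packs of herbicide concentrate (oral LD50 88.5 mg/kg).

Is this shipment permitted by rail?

Yes

The polymerization initiator has self-accelerating decomposition temperature 36.1 °C, which is ≤ 50 °C, so it is Category SR (Self-Reactive).
The veterinary sedative has oral LD50 95.2 mg/kg, which is ≤ 300 mg/kg, so it is Category TX (Toxic).
The herbicide concentrate has oral LD50 88.5 mg/kg, which is ≤ 300 mg/kg, so it is Category TX (Toxic).
Category SR quantity: two 11.88 kg packs = 23.76 kg.
23.76 kg ≤ 25 kg (rail limit, Category SR) — within limit.
Category TX net quantity: (two 1.75 kg packs = 3.5 kg) + (two 2.15 kg packs = 4.3 kg) = 7.8 kg.
That is within the Category TX rail limit of 10 kg.
The segregation rule (Category SR with Category FL) does not apply to Category SR with Category TX.
Every hazard category is within its rail limit and no segregation rule is violated.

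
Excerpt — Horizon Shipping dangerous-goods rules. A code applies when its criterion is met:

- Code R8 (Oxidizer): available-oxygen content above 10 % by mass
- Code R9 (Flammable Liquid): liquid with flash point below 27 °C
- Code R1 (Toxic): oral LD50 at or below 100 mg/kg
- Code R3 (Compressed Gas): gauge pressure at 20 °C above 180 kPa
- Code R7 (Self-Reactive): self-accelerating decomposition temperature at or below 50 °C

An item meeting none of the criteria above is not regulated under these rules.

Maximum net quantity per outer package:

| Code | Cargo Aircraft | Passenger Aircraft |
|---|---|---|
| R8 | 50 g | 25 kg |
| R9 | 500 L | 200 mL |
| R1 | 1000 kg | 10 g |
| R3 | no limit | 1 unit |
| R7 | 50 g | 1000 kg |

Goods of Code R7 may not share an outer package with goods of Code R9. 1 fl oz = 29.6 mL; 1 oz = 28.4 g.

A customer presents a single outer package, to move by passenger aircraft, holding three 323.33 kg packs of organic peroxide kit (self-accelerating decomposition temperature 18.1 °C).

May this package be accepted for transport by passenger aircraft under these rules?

The organic peroxide kit has self-accelerating decomposition temperature 18.1 °C, which is ≤ 50 °C, so it is Code R7 (Self-Reactive).
Code R7 quantity: three 323.33 kg packs = 969.99 kg.
That is within the Code R7 passenger aircraft limit of 1000 kg.

Yes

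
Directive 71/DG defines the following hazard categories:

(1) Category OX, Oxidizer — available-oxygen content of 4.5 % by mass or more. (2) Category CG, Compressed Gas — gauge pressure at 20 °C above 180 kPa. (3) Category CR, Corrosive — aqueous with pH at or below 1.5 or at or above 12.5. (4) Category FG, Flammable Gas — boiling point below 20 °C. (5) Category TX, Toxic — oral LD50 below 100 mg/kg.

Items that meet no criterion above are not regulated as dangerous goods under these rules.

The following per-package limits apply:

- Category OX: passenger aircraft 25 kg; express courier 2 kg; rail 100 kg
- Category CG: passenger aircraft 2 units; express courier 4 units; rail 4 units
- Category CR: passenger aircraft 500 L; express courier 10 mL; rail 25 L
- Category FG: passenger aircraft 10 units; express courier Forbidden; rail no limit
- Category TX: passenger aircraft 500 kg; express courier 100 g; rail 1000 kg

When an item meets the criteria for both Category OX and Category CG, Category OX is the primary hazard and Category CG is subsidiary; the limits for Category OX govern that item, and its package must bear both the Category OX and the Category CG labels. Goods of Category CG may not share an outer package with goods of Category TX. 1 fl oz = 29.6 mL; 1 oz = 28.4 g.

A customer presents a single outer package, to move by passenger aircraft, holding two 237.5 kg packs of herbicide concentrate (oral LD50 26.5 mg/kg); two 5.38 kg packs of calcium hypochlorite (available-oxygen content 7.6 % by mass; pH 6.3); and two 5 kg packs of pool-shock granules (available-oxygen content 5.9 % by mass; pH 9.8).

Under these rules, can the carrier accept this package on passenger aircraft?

Yes

Herbicide concentrate: oral LD50 26.5 mg/kg < 100 mg/kg → Category TX (Toxic).
With available-oxygen content 7.6 % by mass (≥ 4.5 % by mass), the calcium hypochlorite falls in Category OX.
Pool-shock granules: available-oxygen content 5.9 % by mass ≥ 4.5 % by mass → Category OX (Oxidizer).
Category TX quantity: two 237.5 kg packs = 475 kg.
475 kg is within the passenger aircraft limit of 500 kg for Category TX.
Category OX net quantity: (two 5.38 kg packs = 10.76 kg) + (two 5 kg packs = 10 kg) = 20.76 kg.
20.76 kg ≤ 25 kg (passenger aircraft limit, Category OX) — within limit.
The segregation rule (Category CG with Category TX) does not apply to Category TX with Category OX.
Every hazard category is within its passenger aircraft limit and no segregation rule is violated.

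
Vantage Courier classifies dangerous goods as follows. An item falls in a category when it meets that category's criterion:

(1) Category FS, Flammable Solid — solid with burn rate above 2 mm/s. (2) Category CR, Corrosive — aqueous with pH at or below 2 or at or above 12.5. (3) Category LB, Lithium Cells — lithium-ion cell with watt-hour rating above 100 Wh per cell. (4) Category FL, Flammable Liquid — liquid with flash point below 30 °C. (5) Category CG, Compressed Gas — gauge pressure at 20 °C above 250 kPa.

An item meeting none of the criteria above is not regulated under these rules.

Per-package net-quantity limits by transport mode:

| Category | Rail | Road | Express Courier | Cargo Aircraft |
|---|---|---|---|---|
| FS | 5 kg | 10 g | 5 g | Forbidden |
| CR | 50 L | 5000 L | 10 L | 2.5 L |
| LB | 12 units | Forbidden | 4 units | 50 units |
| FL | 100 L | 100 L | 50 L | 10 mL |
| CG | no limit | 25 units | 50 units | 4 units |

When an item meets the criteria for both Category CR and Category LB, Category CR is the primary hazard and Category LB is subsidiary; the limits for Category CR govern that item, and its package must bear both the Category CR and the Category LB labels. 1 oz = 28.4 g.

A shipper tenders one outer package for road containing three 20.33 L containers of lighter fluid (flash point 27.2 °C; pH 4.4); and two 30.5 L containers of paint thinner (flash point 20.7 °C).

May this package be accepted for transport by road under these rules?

No

Lighter fluid: flash point 27.2 °C < 30 °C → Category FL (Flammable Liquid).
The paint thinner has flash point 20.7 °C, which is < 30 °C, so it is Category FL (Flammable Liquid).
Category FL net quantity: (three 20.33 L containers = 60.99 L) + (two 30.5 L containers = 61 L) = 121.99 L.
That exceeds the Category FL road limit of 100 L.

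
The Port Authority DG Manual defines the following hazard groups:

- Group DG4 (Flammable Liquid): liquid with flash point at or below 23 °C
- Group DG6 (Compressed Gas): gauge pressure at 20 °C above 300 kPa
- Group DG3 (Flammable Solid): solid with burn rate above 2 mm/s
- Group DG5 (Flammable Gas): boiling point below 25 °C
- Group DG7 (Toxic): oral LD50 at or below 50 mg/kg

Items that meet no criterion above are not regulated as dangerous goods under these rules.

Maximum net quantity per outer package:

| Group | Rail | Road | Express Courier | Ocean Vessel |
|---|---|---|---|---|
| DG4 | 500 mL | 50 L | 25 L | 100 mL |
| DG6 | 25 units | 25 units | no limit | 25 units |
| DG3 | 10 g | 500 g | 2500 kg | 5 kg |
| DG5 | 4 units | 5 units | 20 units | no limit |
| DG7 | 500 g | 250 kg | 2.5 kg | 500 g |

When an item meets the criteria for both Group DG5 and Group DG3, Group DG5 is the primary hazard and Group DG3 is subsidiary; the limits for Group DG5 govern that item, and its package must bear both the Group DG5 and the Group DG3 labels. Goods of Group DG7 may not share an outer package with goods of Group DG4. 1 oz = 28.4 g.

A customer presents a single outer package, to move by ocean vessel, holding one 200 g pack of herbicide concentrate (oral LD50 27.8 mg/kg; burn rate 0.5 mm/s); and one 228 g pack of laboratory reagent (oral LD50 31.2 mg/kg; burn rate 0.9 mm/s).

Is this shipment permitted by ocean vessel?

Herbicide concentrate: oral LD50 27.8 mg/kg ≤ 50 mg/kg → Group DG7 (Toxic).
The laboratory reagent has oral LD50 31.2 mg/kg, which is ≤ 50 mg/kg, so it is Group DG7 (Toxic).
Group DG7 net quantity: 200 g + 228 g = 428 g.
428 g is within the ocean vessel limit of 500 g for Group DG7.

Yes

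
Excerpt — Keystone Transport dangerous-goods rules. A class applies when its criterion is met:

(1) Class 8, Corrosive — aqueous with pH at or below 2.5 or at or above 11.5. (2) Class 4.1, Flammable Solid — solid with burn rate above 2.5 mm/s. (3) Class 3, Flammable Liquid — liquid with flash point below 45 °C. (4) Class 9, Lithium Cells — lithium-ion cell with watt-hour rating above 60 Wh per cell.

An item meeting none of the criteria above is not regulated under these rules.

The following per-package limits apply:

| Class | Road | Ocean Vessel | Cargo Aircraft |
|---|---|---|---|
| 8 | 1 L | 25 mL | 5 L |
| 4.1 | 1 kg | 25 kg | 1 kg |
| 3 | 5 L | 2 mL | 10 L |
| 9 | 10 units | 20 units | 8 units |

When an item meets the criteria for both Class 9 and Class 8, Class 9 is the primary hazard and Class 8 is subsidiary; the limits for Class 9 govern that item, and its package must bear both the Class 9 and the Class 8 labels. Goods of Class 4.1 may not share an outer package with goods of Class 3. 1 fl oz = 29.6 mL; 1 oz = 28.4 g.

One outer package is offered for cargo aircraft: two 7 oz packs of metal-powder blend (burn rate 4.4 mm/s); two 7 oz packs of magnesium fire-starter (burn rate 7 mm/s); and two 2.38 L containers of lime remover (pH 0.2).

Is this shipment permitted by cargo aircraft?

Yes

The metal-powder blend has burn rate 4.4 mm/s, which is > 2.5 mm/s, so it is Class 4.1 (Flammable Solid).
Burn rate 7 mm/s meets the Class 4.1 criterion (Flammable Solid), so the magnesium fire-starter is Class 4.1.
Lime remover: pH 0.2 ≤ 2.5 → Class 8 (Corrosive).
Class 4.1 net quantity: (two 7 oz packs = 397.6 g) + (two 7 oz packs = 397.6 g) = 795.2 g.
That is within the Class 4.1 cargo aircraft limit of 1 kg.
Class 8 quantity: two 2.38 L containers = 4.76 L.
4.76 L is within the cargo aircraft limit of 5 L for Class 8.
The segregation rule (Class 4.1 with Class 3) does not apply to Class 4.1 with Class 8.
Every hazard class is within its cargo aircraft limit and no segregation rule is violated.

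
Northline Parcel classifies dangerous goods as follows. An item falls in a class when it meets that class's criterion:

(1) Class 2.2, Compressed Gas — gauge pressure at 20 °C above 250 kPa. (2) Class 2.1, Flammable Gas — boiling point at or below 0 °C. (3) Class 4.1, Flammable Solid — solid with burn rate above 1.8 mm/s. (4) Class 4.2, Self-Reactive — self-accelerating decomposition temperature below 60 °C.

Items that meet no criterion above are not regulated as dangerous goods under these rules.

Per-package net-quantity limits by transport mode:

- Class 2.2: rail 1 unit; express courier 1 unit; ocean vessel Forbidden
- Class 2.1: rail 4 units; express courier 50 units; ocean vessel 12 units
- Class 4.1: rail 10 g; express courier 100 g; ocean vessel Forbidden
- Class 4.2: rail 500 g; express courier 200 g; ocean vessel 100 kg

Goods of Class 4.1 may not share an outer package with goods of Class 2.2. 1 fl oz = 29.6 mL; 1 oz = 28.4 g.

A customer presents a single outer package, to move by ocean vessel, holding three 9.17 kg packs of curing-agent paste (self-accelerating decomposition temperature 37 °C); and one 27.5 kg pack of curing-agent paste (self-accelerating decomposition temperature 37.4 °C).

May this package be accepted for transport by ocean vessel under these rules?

The curing-agent paste has self-accelerating decomposition temperature 37 °C, which is < 60 °C, so it is Class 4.2 (Self-Reactive).
Self-accelerating decomposition temperature 37.4 °C meets the Class 4.2 criterion (Self-Reactive), so the curing-agent paste is Class 4.2.
Class 4.2 net quantity: (three 9.17 kg packs = 27.51 kg) + 27.5 kg = 55.01 kg.
55.01 kg ≤ 100 kg (ocean vessel limit, Class 4.2) — within limit.

Yes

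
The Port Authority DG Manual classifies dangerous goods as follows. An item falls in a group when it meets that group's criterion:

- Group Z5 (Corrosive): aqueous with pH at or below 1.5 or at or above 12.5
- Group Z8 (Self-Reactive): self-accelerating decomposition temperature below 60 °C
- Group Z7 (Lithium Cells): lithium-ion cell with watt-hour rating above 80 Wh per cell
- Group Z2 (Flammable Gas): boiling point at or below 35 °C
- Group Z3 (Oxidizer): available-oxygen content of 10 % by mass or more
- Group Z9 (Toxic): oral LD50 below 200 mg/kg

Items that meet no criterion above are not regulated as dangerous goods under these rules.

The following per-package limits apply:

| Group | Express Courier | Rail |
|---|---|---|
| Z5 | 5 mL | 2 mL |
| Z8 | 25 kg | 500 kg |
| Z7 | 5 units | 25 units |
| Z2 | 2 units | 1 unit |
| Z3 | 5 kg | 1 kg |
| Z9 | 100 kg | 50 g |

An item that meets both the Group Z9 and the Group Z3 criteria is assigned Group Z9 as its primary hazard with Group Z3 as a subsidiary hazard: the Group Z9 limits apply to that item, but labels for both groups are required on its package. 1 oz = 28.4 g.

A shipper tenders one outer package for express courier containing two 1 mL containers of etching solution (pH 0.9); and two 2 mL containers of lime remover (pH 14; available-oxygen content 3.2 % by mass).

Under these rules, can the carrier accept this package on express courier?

Etching solution: pH 0.9 ≤ 1.5 → Group Z5 (Corrosive).
The lime remover has pH 14, which is ≥ 12.5, so it is Group Z5 (Corrosive).
Total Group Z5: (two 1 mL containers = 2 mL) + (two 2 mL containers = 4 mL) = 6 mL.
6 mL > 5 mL (express courier limit, Group Z5) — over the limit.

No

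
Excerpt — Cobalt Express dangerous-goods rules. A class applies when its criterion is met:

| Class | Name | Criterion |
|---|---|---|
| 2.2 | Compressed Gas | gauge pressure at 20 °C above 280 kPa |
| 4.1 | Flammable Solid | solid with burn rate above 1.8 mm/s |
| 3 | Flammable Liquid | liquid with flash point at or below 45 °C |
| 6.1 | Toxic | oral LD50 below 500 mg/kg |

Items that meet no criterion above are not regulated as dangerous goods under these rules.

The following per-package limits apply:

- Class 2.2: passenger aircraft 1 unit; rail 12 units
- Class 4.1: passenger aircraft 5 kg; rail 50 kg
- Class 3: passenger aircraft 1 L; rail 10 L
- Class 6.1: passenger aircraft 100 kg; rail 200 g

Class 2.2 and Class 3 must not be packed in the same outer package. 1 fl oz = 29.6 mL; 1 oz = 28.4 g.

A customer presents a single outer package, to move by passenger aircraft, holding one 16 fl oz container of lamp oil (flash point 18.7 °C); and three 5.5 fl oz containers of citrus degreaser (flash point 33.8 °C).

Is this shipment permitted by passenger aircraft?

Lamp oil: flash point 18.7 °C ≤ 45 °C → Class 3 (Flammable Liquid).
With flash point 33.8 °C (≤ 45 °C), the citrus degreaser falls in Class 3.
Total Class 3: (one 16 fl oz container = 473.6 mL) + (three 5.5 fl oz containers = 488.4 mL) = 962 mL.
962 mL is within the passenger aircraft limit of 1 L for Class 3.

Yes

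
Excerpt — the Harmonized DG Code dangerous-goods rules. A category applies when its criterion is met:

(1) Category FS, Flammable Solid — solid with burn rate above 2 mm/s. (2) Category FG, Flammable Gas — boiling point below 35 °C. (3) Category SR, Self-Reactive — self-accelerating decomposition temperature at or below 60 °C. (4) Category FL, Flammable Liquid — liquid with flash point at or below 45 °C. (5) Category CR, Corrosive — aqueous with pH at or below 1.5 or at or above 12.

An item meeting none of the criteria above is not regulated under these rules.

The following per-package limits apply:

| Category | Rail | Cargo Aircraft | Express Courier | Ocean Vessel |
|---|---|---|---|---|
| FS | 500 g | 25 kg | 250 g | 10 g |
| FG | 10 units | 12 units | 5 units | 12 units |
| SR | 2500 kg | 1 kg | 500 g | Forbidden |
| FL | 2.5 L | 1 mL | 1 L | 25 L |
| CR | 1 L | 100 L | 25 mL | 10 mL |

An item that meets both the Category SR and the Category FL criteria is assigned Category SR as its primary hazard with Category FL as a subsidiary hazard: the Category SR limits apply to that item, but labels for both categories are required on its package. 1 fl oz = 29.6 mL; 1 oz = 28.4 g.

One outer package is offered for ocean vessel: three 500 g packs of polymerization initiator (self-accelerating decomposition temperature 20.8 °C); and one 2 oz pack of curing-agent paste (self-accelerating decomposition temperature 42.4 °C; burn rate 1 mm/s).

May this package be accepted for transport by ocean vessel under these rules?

Self-accelerating decomposition temperature 20.8 °C meets the Category SR criterion (Self-Reactive), so the polymerization initiator is Category SR.
Self-accelerating decomposition temperature 42.4 °C meets the Category SR criterion (Self-Reactive), so the curing-agent paste is Category SR.
Total Category SR: (three 500 g packs = 1.5 kg) + (one 2 oz pack = 56.8 g) = 1556.8 g.
Category SR is Forbidden by ocean vessel.

No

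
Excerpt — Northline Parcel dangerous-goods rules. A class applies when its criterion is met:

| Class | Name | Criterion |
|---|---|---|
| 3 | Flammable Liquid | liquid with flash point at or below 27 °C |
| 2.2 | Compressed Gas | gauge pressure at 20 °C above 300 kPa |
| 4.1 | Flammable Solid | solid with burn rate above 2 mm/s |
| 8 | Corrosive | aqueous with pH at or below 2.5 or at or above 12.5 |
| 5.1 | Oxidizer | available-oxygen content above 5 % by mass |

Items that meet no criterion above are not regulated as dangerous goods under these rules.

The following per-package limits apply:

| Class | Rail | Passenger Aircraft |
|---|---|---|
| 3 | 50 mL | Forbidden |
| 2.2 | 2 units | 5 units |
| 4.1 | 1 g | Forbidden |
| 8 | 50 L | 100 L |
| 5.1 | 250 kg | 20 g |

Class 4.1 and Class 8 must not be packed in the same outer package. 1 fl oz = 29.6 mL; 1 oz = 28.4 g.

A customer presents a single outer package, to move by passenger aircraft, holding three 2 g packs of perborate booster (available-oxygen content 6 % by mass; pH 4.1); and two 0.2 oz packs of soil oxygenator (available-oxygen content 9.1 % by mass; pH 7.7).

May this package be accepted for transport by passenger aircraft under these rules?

With available-oxygen content 6 % by mass (> 5 % by mass), the perborate booster falls in Class 5.1.
The soil oxygenator has available-oxygen content 9.1 % by mass, which is > 5 % by mass, so it is Class 5.1 (Oxidizer).
Total Class 5.1: (three 2 g packs = 6 g) + (two 0.2 oz packs = 11.36 g) = 17.36 g.
That is within the Class 5.1 passenger aircraft limit of 20 g.

Yes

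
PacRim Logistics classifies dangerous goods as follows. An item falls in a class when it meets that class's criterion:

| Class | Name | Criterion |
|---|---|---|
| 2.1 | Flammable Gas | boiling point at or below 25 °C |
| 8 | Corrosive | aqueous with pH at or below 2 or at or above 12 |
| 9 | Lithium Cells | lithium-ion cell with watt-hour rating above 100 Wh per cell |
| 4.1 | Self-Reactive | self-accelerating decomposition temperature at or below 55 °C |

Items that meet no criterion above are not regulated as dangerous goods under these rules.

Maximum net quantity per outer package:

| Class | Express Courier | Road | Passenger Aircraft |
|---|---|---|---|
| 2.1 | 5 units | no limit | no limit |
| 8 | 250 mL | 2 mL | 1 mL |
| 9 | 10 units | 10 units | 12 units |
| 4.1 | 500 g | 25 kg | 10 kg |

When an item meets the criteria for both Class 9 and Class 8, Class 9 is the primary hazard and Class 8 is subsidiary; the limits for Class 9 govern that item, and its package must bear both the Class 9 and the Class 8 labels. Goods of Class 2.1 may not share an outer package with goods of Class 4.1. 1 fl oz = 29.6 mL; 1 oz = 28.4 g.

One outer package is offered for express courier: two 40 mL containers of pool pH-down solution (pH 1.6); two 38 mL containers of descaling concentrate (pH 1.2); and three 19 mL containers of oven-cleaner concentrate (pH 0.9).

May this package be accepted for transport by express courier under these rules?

The pool pH-down solution has pH 1.6, which is ≤ 2, so it is Class 8 (Corrosive).
pH 1.2 meets the Class 8 criterion (Corrosive), so the descaling concentrate is Class 8.
pH 0.9 meets the Class 8 criterion (Corrosive), so the oven-cleaner concentrate is Class 8.
Total Class 8: (two 40 mL containers = 80 mL) + (two 38 mL containers = 76 mL) + (three 19 mL containers = 57 mL) = 213 mL.
213 mL is within the express courier limit of 250 mL for Class 8.

Yes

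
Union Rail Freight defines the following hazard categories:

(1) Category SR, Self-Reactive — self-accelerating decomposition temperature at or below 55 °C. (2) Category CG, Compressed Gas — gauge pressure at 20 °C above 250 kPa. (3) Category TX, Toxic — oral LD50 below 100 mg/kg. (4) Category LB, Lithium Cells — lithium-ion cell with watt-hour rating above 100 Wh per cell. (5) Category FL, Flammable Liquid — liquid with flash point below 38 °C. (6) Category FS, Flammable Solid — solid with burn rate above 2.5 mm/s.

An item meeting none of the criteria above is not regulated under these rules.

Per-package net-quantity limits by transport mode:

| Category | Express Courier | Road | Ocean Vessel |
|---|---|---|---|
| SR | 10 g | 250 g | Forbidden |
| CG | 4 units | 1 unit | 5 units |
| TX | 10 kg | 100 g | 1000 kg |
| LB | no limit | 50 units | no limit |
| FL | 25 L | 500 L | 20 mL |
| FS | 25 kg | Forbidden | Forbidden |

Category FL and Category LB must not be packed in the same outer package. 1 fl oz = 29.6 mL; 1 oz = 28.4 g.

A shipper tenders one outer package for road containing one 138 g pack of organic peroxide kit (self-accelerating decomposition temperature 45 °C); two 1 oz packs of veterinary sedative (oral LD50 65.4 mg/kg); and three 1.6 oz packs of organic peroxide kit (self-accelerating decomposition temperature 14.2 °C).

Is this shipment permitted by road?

With self-accelerating decomposition temperature 45 °C (≤ 55 °C), the organic peroxide kit falls in Category SR.
The veterinary sedative has oral LD50 65.4 mg/kg, which is < 100 mg/kg, so it is Category TX (Toxic).
The organic peroxide kit has self-accelerating decomposition temperature 14.2 °C, which is ≤ 55 °C, so it is Category SR (Self-Reactive).
Category SR net quantity: 138 g + (three 1.6 oz packs = 136.32 g) = 274.32 g.
274.32 g > 250 g (road limit, Category SR) — over the limit.
Category TX quantity: two 1 oz packs = 56.8 g.
56.8 g ≤ 100 g (road limit, Category TX) — within limit.
The segregation rule (Category FL with Category LB) does not apply to Category SR with Category TX.

No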